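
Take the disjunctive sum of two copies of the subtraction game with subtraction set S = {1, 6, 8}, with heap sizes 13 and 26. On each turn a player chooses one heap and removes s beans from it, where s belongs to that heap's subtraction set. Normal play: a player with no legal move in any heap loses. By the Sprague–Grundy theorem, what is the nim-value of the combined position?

All heaps use S = {1, 6, 8}:
G(0) = 0
G(1) = mex{0} = 1
G(2) = mex{1} = 0
G(3) = mex{0} = 1
G(4) = mex{1} = 0
G(5) = mex{0} = 1
G(6) = mex{1,0} = 2
G(7) = mex{2,1} = 0
G(8) = mex{0,0,0} = 1
G(9) = mex{1,1,1} = 0
G(10) = mex{0,0,0} = 1
G(11) = mex{1,1,1} = 0
G(12) = mex{0,2,0} = 1
G(13) = mex{1,0,1} = 2
G(14) = mex{2,1,2} = 0
G(15) = mex{0,0,0} = 1
G(16) = mex{1,1,1} = 0
G(17) = mex{0,0,0} = 1
G(18) = mex{1,1,1} = 0
G(19) = mex{0,2,0} = 1
G(20) = mex{1,0,1} = 2
G(21) = mex{2,1,2} = 0
G(22) = mex{0,0,0} = 1
G(23) = mex{1,1,1} = 0
G(24) = mex{0,0,0} = 1
G(25) = mex{1,1,1} = 0
G(26) = mex{0,2,0} = 1
Heap A: G(13) = 2.
Heap B: G(26) = 1.
Combined Grundy value = 2 ⊕ 1 = 3.

3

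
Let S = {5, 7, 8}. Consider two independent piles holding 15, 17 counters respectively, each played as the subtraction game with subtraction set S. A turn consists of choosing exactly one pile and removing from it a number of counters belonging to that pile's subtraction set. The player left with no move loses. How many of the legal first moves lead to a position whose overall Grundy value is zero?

0

All piles use S = {5, 7, 8}:
G(0) = 0
G(1) = mex{} = 0
G(2) = mex{} = 0
G(3) = mex{} = 0
G(4) = mex{} = 0
G(5) = mex{0} = 1
G(6) = mex{0} = 1
G(7) = mex{0,0} = 1
G(8) = mex{0,0,0} = 1
G(9) = mex{0,0,0} = 1
G(10) = mex{1,0,0} = 2
G(11) = mex{1,0,0} = 2
G(12) = mex{1,1,0} = 2
G(13) = mex{1,1,1} = 0
G(14) = mex{1,1,1} = 0
G(15) = mex{2,1,1} = 0
G(16) = mex{2,1,1} = 0
G(17) = mex{2,2,1} = 0
Pile A: G(15) = 0.
Pile B: G(17) = 0.
Combined Grundy value = 0 ⊕ 0 = 0.
A winning move leaves total XOR = 0, i.e. changes one component's Grundy value g to g ⊕ X where X is the current total.
Pile A: target g' = 0⊕0 = 0, but every legal move changes the Grundy value (mex property), so 0 moves.
Pile B: target g' = 0⊕0 = 0, but every legal move changes the Grundy value (mex property), so 0 moves.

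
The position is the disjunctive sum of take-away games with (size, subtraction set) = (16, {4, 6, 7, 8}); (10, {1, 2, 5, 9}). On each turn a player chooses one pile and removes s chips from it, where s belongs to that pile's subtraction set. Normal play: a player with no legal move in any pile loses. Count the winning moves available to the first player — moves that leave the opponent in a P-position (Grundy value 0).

2

Pile A, S = {4, 6, 7, 8}:
G(0) = 0
G(1) = mex{} = 0
G(2) = mex{} = 0
G(3) = mex{} = 0
G(4) = mex{0} = 1
G(5) = mex{0} = 1
G(6) = mex{0,0} = 1
G(7) = mex{0,0,0} = 1
G(8) = mex{1,0,0,0} = 2
G(9) = mex{1,0,0,0} = 2
G(10) = mex{1,1,0,0} = 2
G(11) = mex{1,1,1,0} = 2
G(12) = mex{2,1,1,1} = 0
G(13) = mex{2,1,1,1} = 0
G(14) = mex{2,2,1,1} = 0
G(15) = mex{2,2,2,1} = 0
G(16) = mex{0,2,2,2} = 1
G_A(16) = 1.
Pile B, S = {1, 2, 5, 9}:
G(0) = 0
G(1) = mex{0} = 1
G(2) = mex{1,0} = 2
G(3) = mex{2,1} = 0
G(4) = mex{0,2} = 1
G(5) = mex{1,0,0} = 2
G(6) = mex{2,1,1} = 0
G(7) = mex{0,2,2} = 1
G(8) = mex{1,0,0} = 2
G(9) = mex{2,1,1,0} = 3
G(10) = mex{3,2,2,1} = 0
G_B(10) = 0.
Combined Grundy value = 1 ⊕ 0 = 1.
A winning move leaves total XOR = 0, i.e. changes one component's Grundy value g to g ⊕ X where X is the current total.
Pile A: need g' = 1⊕1 = 0. Options: 16−4→G=0, 16−6→G=2, 16−7→G=2, 16−8→G=2. Hits: 1.
Pile B: need g' = 0⊕1 = 1. Options: 10−1→G=3, 10−2→G=2, 10−5→G=2, 10−9→G=1. Hits: 1.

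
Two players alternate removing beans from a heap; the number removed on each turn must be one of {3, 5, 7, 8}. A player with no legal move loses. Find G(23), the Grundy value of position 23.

n :  0  1  2  3  4  5  6  7  8  9 10 11 12 13 14 15 16 17 18 19 20 21 22 23
G :  0  0  0  1  1  1  2  2  2  3  3  0  0  0  1  1  1  2  2  2  3  3  0  0

0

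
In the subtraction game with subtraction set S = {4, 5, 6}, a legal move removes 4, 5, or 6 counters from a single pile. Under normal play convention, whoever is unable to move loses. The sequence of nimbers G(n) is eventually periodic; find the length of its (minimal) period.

n :  0  1  2  3  4  5  6  7  8  9 10 11 12 13 14 15 16 17 18 19 20 21
G :  0  0  0  0  1  1  1  1  2  2  0  0  0  0  1  1  1  1  2  2  0  0
G(n+10) = G(n) holds for n = 0,…,5 (a full window of length max(S) = 6), so the sequence is purely periodic with period 10.

10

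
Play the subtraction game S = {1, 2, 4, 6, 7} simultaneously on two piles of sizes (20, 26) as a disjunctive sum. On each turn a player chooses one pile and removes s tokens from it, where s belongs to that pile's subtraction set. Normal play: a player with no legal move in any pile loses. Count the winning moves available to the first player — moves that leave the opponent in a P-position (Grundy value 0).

4

All piles use S = {1, 2, 4, 6, 7}:
n :  0  1  2  3  4  5  6  7  8  9 10 11 12 13 14 15 16 17 18 19 20 21 22 23 24 25 26
G :  0  1  2  0  1  2  3  4  0  1  2  0  1  2  3  4  0  1  2  0  1  2  3  4  0  1  2
Pile A: G(20) = 1.
Pile B: G(26) = 2.
Combined Grundy value = 1 ⊕ 2 = 3.
A winning move leaves total XOR = 0, i.e. changes one component's Grundy value g to g ⊕ X where X is the current total.
Pile A: need g' = 1⊕3 = 2. Options: 20−1→G=0, 20−2→G=2, 20−4→G=0, 20−6→G=3, 20−7→G=2. Hits: 2.
Pile B: need g' = 2⊕3 = 1. Options: 26−1→G=1, 26−2→G=0, 26−4→G=3, 26−6→G=1, 26−7→G=0. Hits: 2.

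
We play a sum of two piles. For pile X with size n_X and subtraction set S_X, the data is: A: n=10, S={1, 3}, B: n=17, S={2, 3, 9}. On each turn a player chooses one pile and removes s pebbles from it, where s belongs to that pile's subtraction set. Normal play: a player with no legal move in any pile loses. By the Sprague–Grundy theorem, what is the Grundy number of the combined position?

0

Pile A, S = {1, 3}:
G(0) = 0
G(1) = mex{0} = 1
G(2) = mex{1} = 0
G(3) = mex{0,0} = 1
G(4) = mex{1,1} = 0
G(5) = mex{0,0} = 1
G(6) = mex{1,1} = 0
G(7) = mex{0,0} = 1
G(8) = mex{1,1} = 0
G(9) = mex{0,0} = 1
G(10) = mex{1,1} = 0
G_A(10) = 0.
Pile B, S = {2, 3, 9}:
G(0) = 0
G(1) = mex{} = 0
G(2) = mex{0} = 1
G(3) = mex{0,0} = 1
G(4) = mex{1,0} = 2
G(5) = mex{1,1} = 0
G(6) = mex{2,1} = 0
G(7) = mex{0,2} = 1
G(8) = mex{0,0} = 1
G(9) = mex{1,0,0} = 2
G(10) = mex{1,1,0} = 2
G(11) = mex{2,1,1} = 0
G(12) = mex{2,2,1} = 0
G(13) = mex{0,2,2} = 1
G(14) = mex{0,0,0} = 1
G(15) = mex{1,0,0} = 2
G(16) = mex{1,1,1} = 0
G(17) = mex{2,1,1} = 0
G_B(17) = 0.
Combined Grundy value = 0 ⊕ 0 = 0.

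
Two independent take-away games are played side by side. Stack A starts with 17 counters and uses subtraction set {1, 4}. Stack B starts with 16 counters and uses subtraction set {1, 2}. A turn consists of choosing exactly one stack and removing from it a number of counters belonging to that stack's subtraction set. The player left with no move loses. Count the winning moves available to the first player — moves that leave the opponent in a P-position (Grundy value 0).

3

Stack A, S = {1, 4}:
G(0) = 0
G(1) = mex{0} = 1
G(2) = mex{1} = 0
G(3) = mex{0} = 1
G(4) = mex{1,0} = 2
G(5) = mex{2,1} = 0
G(6) = mex{0,0} = 1
G(7) = mex{1,1} = 0
G(8) = mex{0,2} = 1
G(9) = mex{1,0} = 2
G(10) = mex{2,1} = 0
G(11) = mex{0,0} = 1
G(12) = mex{1,1} = 0
G(13) = mex{0,2} = 1
G(14) = mex{1,0} = 2
G(15) = mex{2,1} = 0
G(16) = mex{0,0} = 1
G(17) = mex{1,1} = 0
G_A(17) = 0.
Stack B, S = {1, 2}:
n :  0  1  2  3  4  5  6  7  8  9 10 11 12 13 14 15 16
G :  0  1  2  0  1  2  0  1  2  0  1  2  0  1  2  0  1
G_B(16) = 1.
Combined Grundy value = 0 ⊕ 1 = 1.
A winning move leaves total XOR = 0, i.e. changes one component's Grundy value g to g ⊕ X where X is the current total.
Stack A: need g' = 0⊕1 = 1. Options: 17−1→G=1, 17−4→G=1. Hits: 2.
Stack B: need g' = 1⊕1 = 0. Options: 16−1→G=0, 16−2→G=2. Hits: 1.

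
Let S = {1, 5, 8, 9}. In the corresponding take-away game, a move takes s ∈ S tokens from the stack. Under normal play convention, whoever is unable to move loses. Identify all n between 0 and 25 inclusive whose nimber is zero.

G(0) = 0
G(1) = mex{0} = 1
G(2) = mex{1} = 0
G(3) = mex{0} = 1
G(4) = mex{1} = 0
G(5) = mex{0,0} = 1
G(6) = mex{1,1} = 0
G(7) = mex{0,0} = 1
G(8) = mex{1,1,0} = 2
G(9) = mex{2,0,1,0} = 3
G(10) = mex{3,1,0,1} = 2
G(11) = mex{2,0,1,0} = 3
G(12) = mex{3,1,0,1} = 2
G(13) = mex{2,2,1,0} = 3
G(14) = mex{3,3,0,1} = 2
G(15) = mex{2,2,1,0} = 3
G(16) = mex{3,3,2,1} = 0
G(17) = mex{0,2,3,2} = 1
G(18) = mex{1,3,2,3} = 0
G(19) = mex{0,2,3,2} = 1
G(20) = mex{1,3,2,3} = 0
G(21) = mex{0,0,3,2} = 1
G(22) = mex{1,1,2,3} = 0
G(23) = mex{0,0,3,2} = 1
G(24) = mex{1,1,0,3} = 2
G(25) = mex{2,0,1,0} = 3
P-positions are exactly the n with G(n) = 0.

0, 2, 4, 6, 16, 18, 20, 22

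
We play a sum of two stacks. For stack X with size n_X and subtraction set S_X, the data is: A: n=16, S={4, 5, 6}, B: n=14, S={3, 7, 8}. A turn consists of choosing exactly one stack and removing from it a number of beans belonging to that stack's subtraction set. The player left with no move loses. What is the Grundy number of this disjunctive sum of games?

Stack A, S = {4, 5, 6}:
n :  0  1  2  3  4  5  6  7  8  9 10 11 12 13 14 15 16
G :  0  0  0  0  1  1  1  1  2  2  0  0  0  0  1  1  1
G_A(16) = 1.
Stack B, S = {3, 7, 8}:
n :  0  1  2  3  4  5  6  7  8  9 10 11 12 13 14
G :  0  0  0  1  1  1  0  2  2  1  3  0  0  2  1
G_B(14) = 1.
Combined Grundy value = 1 ⊕ 1 = 0.

0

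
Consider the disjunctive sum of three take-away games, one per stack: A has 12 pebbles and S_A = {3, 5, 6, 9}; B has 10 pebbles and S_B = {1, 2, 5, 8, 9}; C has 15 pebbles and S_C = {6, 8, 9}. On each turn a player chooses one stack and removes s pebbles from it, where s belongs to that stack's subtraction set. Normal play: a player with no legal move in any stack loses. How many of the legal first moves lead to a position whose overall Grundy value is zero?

0

Stack A, S = {3, 5, 6, 9}:
G(0) = 0
G(1) = mex{} = 0
G(2) = mex{} = 0
G(3) = mex{0} = 1
G(4) = mex{0} = 1
G(5) = mex{0,0} = 1
G(6) = mex{1,0,0} = 2
G(7) = mex{1,0,0} = 2
G(8) = mex{1,1,0} = 2
G(9) = mex{2,1,1,0} = 3
G(10) = mex{2,1,1,0} = 3
G(11) = mex{2,2,1,0} = 3
G(12) = mex{3,2,2,1} = 0
G_A(12) = 0.
Stack B, S = {1, 2, 5, 8, 9}:
n :  0  1  2  3  4  5  6  7  8  9 10
G :  0  1  2  0  1  2  0  1  2  3  0
G_B(10) = 0.
Stack C, S = {6, 8, 9}:
n :  0  1  2  3  4  5  6  7  8  9 10 11 12 13 14 15
G :  0  0  0  0  0  0  1  1  1  1  1  1  2  2  2  0
G_C(15) = 0.
Combined Grundy value = 0 ⊕ 0 ⊕ 0 = 0.
A winning move leaves total XOR = 0, i.e. changes one component's Grundy value g to g ⊕ X where X is the current total.
Stack A: target g' = 0⊕0 = 0, but every legal move changes the Grundy value (mex property), so 0 moves.
Stack B: target g' = 0⊕0 = 0, but every legal move changes the Grundy value (mex property), so 0 moves.
Stack C: target g' = 0⊕0 = 0, but every legal move changes the Grundy value (mex property), so 0 moves.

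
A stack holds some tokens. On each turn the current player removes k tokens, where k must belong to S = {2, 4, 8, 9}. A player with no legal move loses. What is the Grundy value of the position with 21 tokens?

1

n :  0  1  2  3  4  5  6  7  8  9 10 11 12 13 14 15 16 17 18 19 20 21
G :  0  0  1  1  2  2  0  0  1  1  2  2  0  0  1  1  2  2  0  0  1  1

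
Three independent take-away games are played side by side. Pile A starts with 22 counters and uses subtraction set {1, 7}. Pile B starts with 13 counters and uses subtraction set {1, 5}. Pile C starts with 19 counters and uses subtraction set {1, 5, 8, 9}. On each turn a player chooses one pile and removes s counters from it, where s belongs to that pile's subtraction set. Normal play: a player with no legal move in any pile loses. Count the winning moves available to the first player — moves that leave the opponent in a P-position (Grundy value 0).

0

Pile A, S = {1, 7}:
n :  0  1  2  3  4  5  6  7  8  9 10 11 12 13 14 15 16 17 18 19 20 21 22
G :  0  1  0  1  0  1  0  1  0  1  0  1  0  1  0  1  0  1  0  1  0  1  0
G_A(22) = 0.
Pile B, S = {1, 5}:
n :  0  1  2  3  4  5  6  7  8  9 10 11 12 13
G :  0  1  0  1  0  1  0  1  0  1  0  1  0  1
G_B(13) = 1.
Pile C, S = {1, 5, 8, 9}:
G(0) = 0
G(1) = mex{0} = 1
G(2) = mex{1} = 0
G(3) = mex{0} = 1
G(4) = mex{1} = 0
G(5) = mex{0,0} = 1
G(6) = mex{1,1} = 0
G(7) = mex{0,0} = 1
G(8) = mex{1,1,0} = 2
G(9) = mex{2,0,1,0} = 3
G(10) = mex{3,1,0,1} = 2
G(11) = mex{2,0,1,0} = 3
G(12) = mex{3,1,0,1} = 2
G(13) = mex{2,2,1,0} = 3
G(14) = mex{3,3,0,1} = 2
G(15) = mex{2,2,1,0} = 3
G(16) = mex{3,3,2,1} = 0
G(17) = mex{0,2,3,2} = 1
G(18) = mex{1,3,2,3} = 0
G(19) = mex{0,2,3,2} = 1
G_C(19) = 1.
Combined Grundy value = 0 ⊕ 1 ⊕ 1 = 0.
A winning move leaves total XOR = 0, i.e. changes one component's Grundy value g to g ⊕ X where X is the current total.
Pile A: target g' = 0⊕0 = 0, but every legal move changes the Grundy value (mex property), so 0 moves.
Pile B: target g' = 1⊕0 = 1, but every legal move changes the Grundy value (mex property), so 0 moves.
Pile C: target g' = 1⊕0 = 1, but every legal move changes the Grundy value (mex property), so 0 moves.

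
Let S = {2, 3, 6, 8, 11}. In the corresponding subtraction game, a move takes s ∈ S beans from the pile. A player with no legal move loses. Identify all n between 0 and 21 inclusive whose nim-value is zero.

0, 1, 5, 10, 14, 15, 19

G(0) = 0
G(1) = mex{} = 0
G(2) = mex{0} = 1
G(3) = mex{0,0} = 1
G(4) = mex{1,0} = 2
G(5) = mex{1,1} = 0
G(6) = mex{2,1,0} = 3
G(7) = mex{0,2,0} = 1
G(8) = mex{3,0,1,0} = 2
G(9) = mex{1,3,1,0} = 2
G(10) = mex{2,1,2,1} = 0
G(11) = mex{2,2,0,1,0} = 3
G(12) = mex{0,2,3,2,0} = 1
G(13) = mex{3,0,1,0,1} = 2
G(14) = mex{1,3,2,3,1} = 0
G(15) = mex{2,1,2,1,2} = 0
G(16) = mex{0,2,0,2,0} = 1
G(17) = mex{0,0,3,2,3} = 1
G(18) = mex{1,0,1,0,1} = 2
G(19) = mex{1,1,2,3,2} = 0
G(20) = mex{2,1,0,1,2} = 3
G(21) = mex{0,2,0,2,0} = 1
P-positions are exactly the n with G(n) = 0.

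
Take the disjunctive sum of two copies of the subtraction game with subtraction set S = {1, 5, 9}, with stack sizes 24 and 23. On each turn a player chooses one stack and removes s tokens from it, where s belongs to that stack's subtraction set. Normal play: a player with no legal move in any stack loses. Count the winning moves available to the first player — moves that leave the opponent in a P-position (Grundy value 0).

6

All stacks use S = {1, 5, 9}:
G(0) = 0
G(1) = mex{0} = 1
G(2) = mex{1} = 0
G(3) = mex{0} = 1
G(4) = mex{1} = 0
G(5) = mex{0,0} = 1
G(6) = mex{1,1} = 0
G(7) = mex{0,0} = 1
G(8) = mex{1,1} = 0
G(9) = mex{0,0,0} = 1
G(10) = mex{1,1,1} = 0
G(11) = mex{0,0,0} = 1
G(12) = mex{1,1,1} = 0
G(13) = mex{0,0,0} = 1
G(14) = mex{1,1,1} = 0
G(15) = mex{0,0,0} = 1
G(16) = mex{1,1,1} = 0
G(17) = mex{0,0,0} = 1
G(18) = mex{1,1,1} = 0
G(19) = mex{0,0,0} = 1
G(20) = mex{1,1,1} = 0
G(21) = mex{0,0,0} = 1
G(22) = mex{1,1,1} = 0
G(23) = mex{0,0,0} = 1
G(24) = mex{1,1,1} = 0
Stack A: G(24) = 0.
Stack B: G(23) = 1.
Combined Grundy value = 0 ⊕ 1 = 1.
A winning move leaves total XOR = 0, i.e. changes one component's Grundy value g to g ⊕ X where X is the current total.
Stack A: need g' = 0⊕1 = 1. Options: 24−1→G=1, 24−5→G=1, 24−9→G=1. Hits: 3.
Stack B: need g' = 1⊕1 = 0. Options: 23−1→G=0, 23−5→G=0, 23−9→G=0. Hits: 3.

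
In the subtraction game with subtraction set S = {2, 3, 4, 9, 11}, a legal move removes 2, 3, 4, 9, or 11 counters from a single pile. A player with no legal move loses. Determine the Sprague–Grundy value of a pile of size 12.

G(0) = 0
G(1) = mex{} = 0
G(2) = mex{0} = 1
G(3) = mex{0,0} = 1
G(4) = mex{1,0,0} = 2
G(5) = mex{1,1,0} = 2
G(6) = mex{2,1,1} = 0
G(7) = mex{2,2,1} = 0
G(8) = mex{0,2,2} = 1
G(9) = mex{0,0,2,0} = 1
G(10) = mex{1,0,0,0} = 2
G(11) = mex{1,1,0,1,0} = 2
G(12) = mex{2,1,1,1,0} = 3

3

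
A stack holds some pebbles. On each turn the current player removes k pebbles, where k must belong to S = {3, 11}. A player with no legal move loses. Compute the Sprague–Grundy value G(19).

1

G(0) = 0
G(1) = mex{} = 0
G(2) = mex{} = 0
G(3) = mex{0} = 1
G(4) = mex{0} = 1
G(5) = mex{0} = 1
G(6) = mex{1} = 0
G(7) = mex{1} = 0
G(8) = mex{1} = 0
G(9) = mex{0} = 1
G(10) = mex{0} = 1
G(11) = mex{0,0} = 1
G(12) = mex{1,0} = 2
G(13) = mex{1,0} = 2
G(14) = mex{1,1} = 0
G(15) = mex{2,1} = 0
G(16) = mex{2,1} = 0
G(17) = mex{0,0} = 1
G(18) = mex{0,0} = 1
G(19) = mex{0,0} = 1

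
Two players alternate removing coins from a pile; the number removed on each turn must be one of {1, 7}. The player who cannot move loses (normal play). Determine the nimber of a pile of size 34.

G(0) = 0
G(1) = mex{0} = 1
G(2) = mex{1} = 0
G(3) = mex{0} = 1
G(4) = mex{1} = 0
G(5) = mex{0} = 1
G(6) = mex{1} = 0
G(7) = mex{0,0} = 1
G(8) = mex{1,1} = 0
G(9) = mex{0,0} = 1
G(10) = mex{1,1} = 0
G(11) = mex{0,0} = 1
G(12) = mex{1,1} = 0
G(13) = mex{0,0} = 1
G(14) = mex{1,1} = 0
G(15) = mex{0,0} = 1
G(16) = mex{1,1} = 0
G(17) = mex{0,0} = 1
G(18) = mex{1,1} = 0
G(19) = mex{0,0} = 1
G(20) = mex{1,1} = 0
G(21) = mex{0,0} = 1
G(22) = mex{1,1} = 0
G(23) = mex{0,0} = 1
G(24) = mex{1,1} = 0
G(25) = mex{0,0} = 1
G(26) = mex{1,1} = 0
G(27) = mex{0,0} = 1
G(28) = mex{1,1} = 0
G(29) = mex{0,0} = 1
G(30) = mex{1,1} = 0
G(31) = mex{0,0} = 1
G(32) = mex{1,1} = 0
G(33) = mex{0,0} = 1
G(34) = mex{1,1} = 0

0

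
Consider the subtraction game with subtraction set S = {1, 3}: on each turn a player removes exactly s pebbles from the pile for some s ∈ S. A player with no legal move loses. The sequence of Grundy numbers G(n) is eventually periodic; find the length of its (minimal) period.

G(0) = 0
G(1) = mex{0} = 1
G(2) = mex{1} = 0
G(3) = mex{0,0} = 1
G(4) = mex{1,1} = 0
G(5) = mex{0,0} = 1
G(6) = mex{1,1} = 0
G(7) = mex{0,0} = 1
G(8) = mex{1,1} = 0
G(9) = mex{0,0} = 1
G(10) = mex{1,1} = 0
G(11) = mex{0,0} = 1
G(12) = mex{1,1} = 0
G(13) = mex{0,0} = 1
G(14) = mex{1,1} = 0
G(n+2) = G(n) holds for n = 0,…,2 (a full window of length max(S) = 3), so the sequence is purely periodic with period 2.

2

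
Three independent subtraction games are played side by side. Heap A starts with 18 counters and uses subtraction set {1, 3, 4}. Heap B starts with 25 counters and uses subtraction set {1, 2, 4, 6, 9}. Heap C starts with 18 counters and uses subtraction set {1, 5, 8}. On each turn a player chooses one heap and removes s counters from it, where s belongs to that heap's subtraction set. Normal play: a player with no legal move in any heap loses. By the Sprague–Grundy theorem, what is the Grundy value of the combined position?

Heap A, S = {1, 3, 4}:
n :  0  1  2  3  4  5  6  7  8  9 10 11 12 13 14 15 16 17 18
G :  0  1  0  1  2  3  2  0  1  0  1  2  3  2  0  1  0  1  2
G_A(18) = 2.
Heap B, S = {1, 2, 4, 6, 9}:
G(0) = 0
G(1) = mex{0} = 1
G(2) = mex{1,0} = 2
G(3) = mex{2,1} = 0
G(4) = mex{0,2,0} = 1
G(5) = mex{1,0,1} = 2
G(6) = mex{2,1,2,0} = 3
G(7) = mex{3,2,0,1} = 4
G(8) = mex{4,3,1,2} = 0
G(9) = mex{0,4,2,0,0} = 1
G(10) = mex{1,0,3,1,1} = 2
G(11) = mex{2,1,4,2,2} = 0
G(12) = mex{0,2,0,3,0} = 1
G(13) = mex{1,0,1,4,1} = 2
G(14) = mex{2,1,2,0,2} = 3
G(15) = mex{3,2,0,1,3} = 4
G(16) = mex{4,3,1,2,4} = 0
G(17) = mex{0,4,2,0,0} = 1
G(18) = mex{1,0,3,1,1} = 2
G(19) = mex{2,1,4,2,2} = 0
G(20) = mex{0,2,0,3,0} = 1
G(21) = mex{1,0,1,4,1} = 2
G(22) = mex{2,1,2,0,2} = 3
G(23) = mex{3,2,0,1,3} = 4
G(24) = mex{4,3,1,2,4} = 0
G(25) = mex{0,4,2,0,0} = 1
G_B(25) = 1.
Heap C, S = {1, 5, 8}:
G(0) = 0
G(1) = mex{0} = 1
G(2) = mex{1} = 0
G(3) = mex{0} = 1
G(4) = mex{1} = 0
G(5) = mex{0,0} = 1
G(6) = mex{1,1} = 0
G(7) = mex{0,0} = 1
G(8) = mex{1,1,0} = 2
G(9) = mex{2,0,1} = 3
G(10) = mex{3,1,0} = 2
G(11) = mex{2,0,1} = 3
G(12) = mex{3,1,0} = 2
G(13) = mex{2,2,1} = 0
G(14) = mex{0,3,0} = 1
G(15) = mex{1,2,1} = 0
G(16) = mex{0,3,2} = 1
G(17) = mex{1,2,3} = 0
G(18) = mex{0,0,2} = 1
G_C(18) = 1.
Combined Grundy value = 2 ⊕ 1 ⊕ 1 = 2.

2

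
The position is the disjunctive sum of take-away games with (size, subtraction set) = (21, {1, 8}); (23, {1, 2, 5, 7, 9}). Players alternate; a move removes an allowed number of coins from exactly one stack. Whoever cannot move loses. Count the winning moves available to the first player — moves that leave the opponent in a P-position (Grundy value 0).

2

Stack A, S = {1, 8}:
G(0) = 0
G(1) = mex{0} = 1
G(2) = mex{1} = 0
G(3) = mex{0} = 1
G(4) = mex{1} = 0
G(5) = mex{0} = 1
G(6) = mex{1} = 0
G(7) = mex{0} = 1
G(8) = mex{1,0} = 2
G(9) = mex{2,1} = 0
G(10) = mex{0,0} = 1
G(11) = mex{1,1} = 0
G(12) = mex{0,0} = 1
G(13) = mex{1,1} = 0
G(14) = mex{0,0} = 1
G(15) = mex{1,1} = 0
G(16) = mex{0,2} = 1
G(17) = mex{1,0} = 2
G(18) = mex{2,1} = 0
G(19) = mex{0,0} = 1
G(20) = mex{1,1} = 0
G(21) = mex{0,0} = 1
G_A(21) = 1.
Stack B, S = {1, 2, 5, 7, 9}:
n :  0  1  2  3  4  5  6  7  8  9 10 11 12 13 14 15 16 17 18 19 20 21 22 23
G :  0  1  2  0  1  2  0  1  2  3  4  5  3  4  0  1  2  0  1  2  0  1  2  3
G_B(23) = 3.
Combined Grundy value = 1 ⊕ 3 = 2.
A winning move leaves total XOR = 0, i.e. changes one component's Grundy value g to g ⊕ X where X is the current total.
Stack A: need g' = 1⊕2 = 3. Options: 21−1→G=0, 21−8→G=0. Hits: 0.
Stack B: need g' = 3⊕2 = 1. Options: 23−1→G=2, 23−2→G=1, 23−5→G=1, 23−7→G=2, 23−9→G=0. Hits: 2.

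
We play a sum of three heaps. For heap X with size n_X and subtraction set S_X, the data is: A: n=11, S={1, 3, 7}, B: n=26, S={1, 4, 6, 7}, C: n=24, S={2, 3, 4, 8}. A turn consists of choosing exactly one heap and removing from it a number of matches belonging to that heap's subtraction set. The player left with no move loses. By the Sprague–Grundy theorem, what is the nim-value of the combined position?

Heap A, S = {1, 3, 7}:
n :  0  1  2  3  4  5  6  7  8  9 10 11
G :  0  1  0  1  0  1  0  1  0  1  0  1
G_A(11) = 1.
Heap B, S = {1, 4, 6, 7}:
G(0) = 0
G(1) = mex{0} = 1
G(2) = mex{1} = 0
G(3) = mex{0} = 1
G(4) = mex{1,0} = 2
G(5) = mex{2,1} = 0
G(6) = mex{0,0,0} = 1
G(7) = mex{1,1,1,0} = 2
G(8) = mex{2,2,0,1} = 3
G(9) = mex{3,0,1,0} = 2
G(10) = mex{2,1,2,1} = 0
G(11) = mex{0,2,0,2} = 1
G(12) = mex{1,3,1,0} = 2
G(13) = mex{2,2,2,1} = 0
G(14) = mex{0,0,3,2} = 1
G(15) = mex{1,1,2,3} = 0
G(16) = mex{0,2,0,2} = 1
G(17) = mex{1,0,1,0} = 2
G(18) = mex{2,1,2,1} = 0
G(19) = mex{0,0,0,2} = 1
G(20) = mex{1,1,1,0} = 2
G(21) = mex{2,2,0,1} = 3
G(22) = mex{3,0,1,0} = 2
G(23) = mex{2,1,2,1} = 0
G(24) = mex{0,2,0,2} = 1
G(25) = mex{1,3,1,0} = 2
G(26) = mex{2,2,2,1} = 0
G_B(26) = 0.
Heap C, S = {2, 3, 4, 8}:
G(0) = 0
G(1) = mex{} = 0
G(2) = mex{0} = 1
G(3) = mex{0,0} = 1
G(4) = mex{1,0,0} = 2
G(5) = mex{1,1,0} = 2
G(6) = mex{2,1,1} = 0
G(7) = mex{2,2,1} = 0
G(8) = mex{0,2,2,0} = 1
G(9) = mex{0,0,2,0} = 1
G(10) = mex{1,0,0,1} = 2
G(11) = mex{1,1,0,1} = 2
G(12) = mex{2,1,1,2} = 0
G(13) = mex{2,2,1,2} = 0
G(14) = mex{0,2,2,0} = 1
G(15) = mex{0,0,2,0} = 1
G(16) = mex{1,0,0,1} = 2
G(17) = mex{1,1,0,1} = 2
G(18) = mex{2,1,1,2} = 0
G(19) = mex{2,2,1,2} = 0
G(20) = mex{0,2,2,0} = 1
G(21) = mex{0,0,2,0} = 1
G(22) = mex{1,0,0,1} = 2
G(23) = mex{1,1,0,1} = 2
G(24) = mex{2,1,1,2} = 0
G_C(24) = 0.
Combined Grundy value = 1 ⊕ 0 ⊕ 0 = 1.

1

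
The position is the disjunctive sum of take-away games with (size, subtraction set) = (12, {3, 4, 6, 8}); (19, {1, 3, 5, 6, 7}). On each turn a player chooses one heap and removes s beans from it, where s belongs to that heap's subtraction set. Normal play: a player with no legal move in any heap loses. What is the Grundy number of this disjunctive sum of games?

3

Heap A, S = {3, 4, 6, 8}:
n :  0  1  2  3  4  5  6  7  8  9 10 11 12
G :  0  0  0  1  1  1  2  2  2  3  3  0  0
G_A(12) = 0.
Heap B, S = {1, 3, 5, 6, 7}:
n :  0  1  2  3  4  5  6  7  8  9 10 11 12 13 14 15 16 17 18 19
G :  0  1  0  1  0  1  2  3  2  3  2  3  0  1  0  1  0  1  2  3
G_B(19) = 3.
Combined Grundy value = 0 ⊕ 3 = 3.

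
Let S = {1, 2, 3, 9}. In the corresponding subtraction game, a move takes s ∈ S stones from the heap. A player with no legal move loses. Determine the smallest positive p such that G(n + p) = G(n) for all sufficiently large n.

4

G(0) = 0
G(1) = mex{0} = 1
G(2) = mex{1,0} = 2
G(3) = mex{2,1,0} = 3
G(4) = mex{3,2,1} = 0
G(5) = mex{0,3,2} = 1
G(6) = mex{1,0,3} = 2
G(7) = mex{2,1,0} = 3
G(8) = mex{3,2,1} = 0
G(9) = mex{0,3,2,0} = 1
G(10) = mex{1,0,3,1} = 2
G(11) = mex{2,1,0,2} = 3
G(12) = mex{3,2,1,3} = 0
G(13) = mex{0,3,2,0} = 1
G(14) = mex{1,0,3,1} = 2
G(n+4) = G(n) holds for n = 0,…,8 (a full window of length max(S) = 9), so the sequence is purely periodic with period 4.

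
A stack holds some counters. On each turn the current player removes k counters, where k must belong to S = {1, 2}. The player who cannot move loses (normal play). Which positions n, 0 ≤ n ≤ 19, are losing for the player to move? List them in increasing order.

0, 3, 6, 9, 12, 15, 18

n :  0  1  2  3  4  5  6  7  8  9 10 11 12 13 14 15 16 17 18 19
G :  0  1  2  0  1  2  0  1  2  0  1  2  0  1  2  0  1  2  0  1
P-positions are exactly the n with G(n) = 0.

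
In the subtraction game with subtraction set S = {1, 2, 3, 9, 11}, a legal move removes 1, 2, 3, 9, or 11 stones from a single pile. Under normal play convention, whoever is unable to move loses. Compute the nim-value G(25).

1

n :  0  1  2  3  4  5  6  7  8  9 10 11 12 13 14 15 16 17 18 19 20 21 22 23 24 25
G :  0  1  2  3  0  1  2  3  0  1  2  3  0  1  2  3  0  1  2  3  0  1  2  3  0  1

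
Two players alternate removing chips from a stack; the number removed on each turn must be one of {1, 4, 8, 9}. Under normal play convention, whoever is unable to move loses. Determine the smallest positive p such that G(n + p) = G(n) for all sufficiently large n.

n :  0  1  2  3  4  5  6  7  8  9 10 11 12 13 14 15 16 17 18 19 20 21 22 23 24 25 26 27 28 29 30 31 32 33 34 35
G :  0  1  0  1  2  0  1  0  1  2  3  2  0  1  2  3  2  0  1  0  1  2  0  1  0  1  2  3  2  0  1  2  3  2  0  1
G(n+17) = G(n) holds for n = 0,…,8 (a full window of length max(S) = 9), so the sequence is purely periodic with period 17.

17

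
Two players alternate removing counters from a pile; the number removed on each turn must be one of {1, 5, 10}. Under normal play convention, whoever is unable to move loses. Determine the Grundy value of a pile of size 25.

n :  0  1  2  3  4  5  6  7  8  9 10 11 12 13 14 15 16 17 18 19 20 21 22 23 24 25
G :  0  1  0  1  0  1  0  1  0  1  2  3  2  3  2  0  1  0  1  0  1  0  1  0  1  2

2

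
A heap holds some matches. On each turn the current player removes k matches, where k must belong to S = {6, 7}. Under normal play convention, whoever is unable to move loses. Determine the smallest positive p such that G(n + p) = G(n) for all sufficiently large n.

G(0) = 0
G(1) = mex{} = 0
G(2) = mex{} = 0
G(3) = mex{} = 0
G(4) = mex{} = 0
G(5) = mex{} = 0
G(6) = mex{0} = 1
G(7) = mex{0,0} = 1
G(8) = mex{0,0} = 1
G(9) = mex{0,0} = 1
G(10) = mex{0,0} = 1
G(11) = mex{0,0} = 1
G(12) = mex{1,0} = 2
G(13) = mex{1,1} = 0
G(14) = mex{1,1} = 0
G(15) = mex{1,1} = 0
G(16) = mex{1,1} = 0
G(17) = mex{1,1} = 0
G(18) = mex{2,1} = 0
G(19) = mex{0,2} = 1
G(20) = mex{0,0} = 1
G(21) = mex{0,0} = 1
G(22) = mex{0,0} = 1
G(23) = mex{0,0} = 1
G(24) = mex{0,0} = 1
G(25) = mex{1,0} = 2
G(26) = mex{1,1} = 0
G(27) = mex{1,1} = 0
G(n+13) = G(n) holds for n = 0,…,6 (a full window of length max(S) = 7), so the sequence is purely periodic with period 13.

13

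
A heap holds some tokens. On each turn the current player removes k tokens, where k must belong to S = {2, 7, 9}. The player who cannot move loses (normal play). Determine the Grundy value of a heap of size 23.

2

n :  0  1  2  3  4  5  6  7  8  9 10 11 12 13 14 15 16 17 18 19 20 21 22 23
G :  0  0  1  1  0  0  1  1  2  2  3  3  2  2  3  0  0  1  1  0  0  1  1  2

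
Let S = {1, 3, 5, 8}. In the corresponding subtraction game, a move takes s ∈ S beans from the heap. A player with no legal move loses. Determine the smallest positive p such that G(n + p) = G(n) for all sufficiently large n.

13

n :  0  1  2  3  4  5  6  7  8  9 10 11 12 13 14 15 16 17 18 19 20 21 22 23 24 25 26 27
G :  0  1  0  1  0  1  0  1  2  3  2  3  2  0  1  0  1  0  1  0  1  2  3  2  3  2  0  1
G(n+13) = G(n) holds for n = 0,…,7 (a full window of length max(S) = 8), so the sequence is purely periodic with period 13.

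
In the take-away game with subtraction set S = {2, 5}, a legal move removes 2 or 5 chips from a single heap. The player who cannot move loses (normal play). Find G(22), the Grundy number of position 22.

0

n :  0  1  2  3  4  5  6  7  8  9 10 11 12 13 14 15 16 17 18 19 20 21 22
G :  0  0  1  1  0  2  1  0  0  1  1  0  2  1  0  0  1  1  0  2  1  0  0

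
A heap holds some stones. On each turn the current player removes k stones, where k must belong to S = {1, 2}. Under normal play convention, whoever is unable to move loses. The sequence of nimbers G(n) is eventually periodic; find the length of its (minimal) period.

n :  0  1  2  3  4  5  6  7  8  9 10 11 12 13 14
G :  0  1  2  0  1  2  0  1  2  0  1  2  0  1  2
G(n+3) = G(n) holds for n = 0,…,1 (a full window of length max(S) = 2), so the sequence is purely periodic with period 3.

3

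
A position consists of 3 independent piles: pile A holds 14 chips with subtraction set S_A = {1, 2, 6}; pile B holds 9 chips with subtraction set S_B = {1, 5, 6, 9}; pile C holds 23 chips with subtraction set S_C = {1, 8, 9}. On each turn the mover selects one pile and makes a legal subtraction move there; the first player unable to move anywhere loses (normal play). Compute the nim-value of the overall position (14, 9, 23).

Pile A, S = {1, 2, 6}:
G(0) = 0
G(1) = mex{0} = 1
G(2) = mex{1,0} = 2
G(3) = mex{2,1} = 0
G(4) = mex{0,2} = 1
G(5) = mex{1,0} = 2
G(6) = mex{2,1,0} = 3
G(7) = mex{3,2,1} = 0
G(8) = mex{0,3,2} = 1
G(9) = mex{1,0,0} = 2
G(10) = mex{2,1,1} = 0
G(11) = mex{0,2,2} = 1
G(12) = mex{1,0,3} = 2
G(13) = mex{2,1,0} = 3
G(14) = mex{3,2,1} = 0
G_A(14) = 0.
Pile B, S = {1, 5, 6, 9}:
n : 0 1 2 3 4 5 6 7 8 9
G : 0 1 0 1 0 1 2 3 2 3
G_B(9) = 3.
Pile C, S = {1, 8, 9}:
n :  0  1  2  3  4  5  6  7  8  9 10 11 12 13 14 15 16 17 18 19 20 21 22 23
G :  0  1  0  1  0  1  0  1  2  3  2  3  2  3  2  3  0  1  0  1  0  1  0  1
G_C(23) = 1.
Combined Grundy value = 0 ⊕ 3 ⊕ 1 = 2.

2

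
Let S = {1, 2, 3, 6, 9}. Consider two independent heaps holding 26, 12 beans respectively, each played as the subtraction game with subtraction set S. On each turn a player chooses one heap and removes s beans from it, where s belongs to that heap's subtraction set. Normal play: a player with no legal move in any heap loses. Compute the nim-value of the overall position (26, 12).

2

All heaps use S = {1, 2, 3, 6, 9}:
n :  0  1  2  3  4  5  6  7  8  9 10 11 12 13 14 15 16 17 18 19 20 21 22 23 24 25 26
G :  0  1  2  3  0  1  2  3  0  1  2  3  0  1  2  3  0  1  2  3  0  1  2  3  0  1  2
Heap A: G(26) = 2.
Heap B: G(12) = 0.
Combined Grundy value = 2 ⊕ 0 = 2.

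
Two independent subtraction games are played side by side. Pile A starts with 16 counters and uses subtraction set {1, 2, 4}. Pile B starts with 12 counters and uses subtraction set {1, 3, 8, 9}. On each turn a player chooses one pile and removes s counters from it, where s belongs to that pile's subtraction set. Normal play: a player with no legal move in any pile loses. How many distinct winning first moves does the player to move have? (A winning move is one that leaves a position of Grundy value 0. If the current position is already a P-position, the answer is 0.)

Pile A, S = {1, 2, 4}:
n :  0  1  2  3  4  5  6  7  8  9 10 11 12 13 14 15 16
G :  0  1  2  0  1  2  0  1  2  0  1  2  0  1  2  0  1
G_A(16) = 1.
Pile B, S = {1, 3, 8, 9}:
G(0) = 0
G(1) = mex{0} = 1
G(2) = mex{1} = 0
G(3) = mex{0,0} = 1
G(4) = mex{1,1} = 0
G(5) = mex{0,0} = 1
G(6) = mex{1,1} = 0
G(7) = mex{0,0} = 1
G(8) = mex{1,1,0} = 2
G(9) = mex{2,0,1,0} = 3
G(10) = mex{3,1,0,1} = 2
G(11) = mex{2,2,1,0} = 3
G(12) = mex{3,3,0,1} = 2
G_B(12) = 2.
Combined Grundy value = 1 ⊕ 2 = 3.
A winning move leaves total XOR = 0, i.e. changes one component's Grundy value g to g ⊕ X where X is the current total.
Pile A: need g' = 1⊕3 = 2. Options: 16−1→G=0, 16−2→G=2, 16−4→G=0. Hits: 1.
Pile B: need g' = 2⊕3 = 1. Options: 12−1→G=3, 12−3→G=3, 12−8→G=0, 12−9→G=1. Hits: 1.

2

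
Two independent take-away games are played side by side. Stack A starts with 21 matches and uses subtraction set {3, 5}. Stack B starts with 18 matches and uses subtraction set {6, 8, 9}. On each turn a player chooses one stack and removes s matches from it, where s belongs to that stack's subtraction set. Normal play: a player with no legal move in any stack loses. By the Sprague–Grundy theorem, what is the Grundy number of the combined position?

1

Stack A, S = {3, 5}:
G(0) = 0
G(1) = mex{} = 0
G(2) = mex{} = 0
G(3) = mex{0} = 1
G(4) = mex{0} = 1
G(5) = mex{0,0} = 1
G(6) = mex{1,0} = 2
G(7) = mex{1,0} = 2
G(8) = mex{1,1} = 0
G(9) = mex{2,1} = 0
G(10) = mex{2,1} = 0
G(11) = mex{0,2} = 1
G(12) = mex{0,2} = 1
G(13) = mex{0,0} = 1
G(14) = mex{1,0} = 2
G(15) = mex{1,0} = 2
G(16) = mex{1,1} = 0
G(17) = mex{2,1} = 0
G(18) = mex{2,1} = 0
G(19) = mex{0,2} = 1
G(20) = mex{0,2} = 1
G(21) = mex{0,0} = 1
G_A(21) = 1.
Stack B, S = {6, 8, 9}:
n :  0  1  2  3  4  5  6  7  8  9 10 11 12 13 14 15 16 17 18
G :  0  0  0  0  0  0  1  1  1  1  1  1  2  2  2  0  0  0  0
G_B(18) = 0.
Combined Grundy value = 1 ⊕ 0 = 1.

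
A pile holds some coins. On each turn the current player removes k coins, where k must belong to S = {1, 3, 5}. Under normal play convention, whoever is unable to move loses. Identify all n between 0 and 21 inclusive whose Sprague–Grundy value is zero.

0, 2, 4, 6, 8, 10, 12, 14, 16, 18, 20

n :  0  1  2  3  4  5  6  7  8  9 10 11 12 13 14 15 16 17 18 19 20 21
G :  0  1  0  1  0  1  0  1  0  1  0  1  0  1  0  1  0  1  0  1  0  1
P-positions are exactly the n with G(n) = 0.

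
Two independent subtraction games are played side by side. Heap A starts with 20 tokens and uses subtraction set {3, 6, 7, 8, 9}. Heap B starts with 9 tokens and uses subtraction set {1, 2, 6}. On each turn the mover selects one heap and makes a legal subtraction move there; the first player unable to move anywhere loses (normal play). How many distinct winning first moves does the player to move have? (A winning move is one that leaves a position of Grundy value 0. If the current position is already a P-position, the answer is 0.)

0

Heap A, S = {3, 6, 7, 8, 9}:
G(0) = 0
G(1) = mex{} = 0
G(2) = mex{} = 0
G(3) = mex{0} = 1
G(4) = mex{0} = 1
G(5) = mex{0} = 1
G(6) = mex{1,0} = 2
G(7) = mex{1,0,0} = 2
G(8) = mex{1,0,0,0} = 2
G(9) = mex{2,1,0,0,0} = 3
G(10) = mex{2,1,1,0,0} = 3
G(11) = mex{2,1,1,1,0} = 3
G(12) = mex{3,2,1,1,1} = 0
G(13) = mex{3,2,2,1,1} = 0
G(14) = mex{3,2,2,2,1} = 0
G(15) = mex{0,3,2,2,2} = 1
G(16) = mex{0,3,3,2,2} = 1
G(17) = mex{0,3,3,3,2} = 1
G(18) = mex{1,0,3,3,3} = 2
G(19) = mex{1,0,0,3,3} = 2
G(20) = mex{1,0,0,0,3} = 2
G_A(20) = 2.
Heap B, S = {1, 2, 6}:
G(0) = 0
G(1) = mex{0} = 1
G(2) = mex{1,0} = 2
G(3) = mex{2,1} = 0
G(4) = mex{0,2} = 1
G(5) = mex{1,0} = 2
G(6) = mex{2,1,0} = 3
G(7) = mex{3,2,1} = 0
G(8) = mex{0,3,2} = 1
G(9) = mex{1,0,0} = 2
G_B(9) = 2.
Combined Grundy value = 2 ⊕ 2 = 0.
A winning move leaves total XOR = 0, i.e. changes one component's Grundy value g to g ⊕ X where X is the current total.
Heap A: target g' = 2⊕0 = 2, but every legal move changes the Grundy value (mex property), so 0 moves.
Heap B: target g' = 2⊕0 = 2, but every legal move changes the Grundy value (mex property), so 0 moves.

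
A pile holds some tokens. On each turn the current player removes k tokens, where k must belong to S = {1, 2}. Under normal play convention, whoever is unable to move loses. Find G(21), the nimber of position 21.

0

n :  0  1  2  3  4  5  6  7  8  9 10 11 12 13 14 15 16 17 18 19 20 21
G :  0  1  2  0  1  2  0  1  2  0  1  2  0  1  2  0  1  2  0  1  2  0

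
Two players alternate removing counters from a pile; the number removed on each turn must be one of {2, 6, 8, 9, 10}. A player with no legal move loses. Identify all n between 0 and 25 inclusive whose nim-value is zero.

G(0) = 0
G(1) = mex{} = 0
G(2) = mex{0} = 1
G(3) = mex{0} = 1
G(4) = mex{1} = 0
G(5) = mex{1} = 0
G(6) = mex{0,0} = 1
G(7) = mex{0,0} = 1
G(8) = mex{1,1,0} = 2
G(9) = mex{1,1,0,0} = 2
G(10) = mex{2,0,1,0,0} = 3
G(11) = mex{2,0,1,1,0} = 3
G(12) = mex{3,1,0,1,1} = 2
G(13) = mex{3,1,0,0,1} = 2
G(14) = mex{2,2,1,0,0} = 3
G(15) = mex{2,2,1,1,0} = 3
G(16) = mex{3,3,2,1,1} = 0
G(17) = mex{3,3,2,2,1} = 0
G(18) = mex{0,2,3,2,2} = 1
G(19) = mex{0,2,3,3,2} = 1
G(20) = mex{1,3,2,3,3} = 0
G(21) = mex{1,3,2,2,3} = 0
G(22) = mex{0,0,3,2,2} = 1
G(23) = mex{0,0,3,3,2} = 1
G(24) = mex{1,1,0,3,3} = 2
G(25) = mex{1,1,0,0,3} = 2
P-positions are exactly the n with G(n) = 0.

0, 1, 4, 5, 16, 17, 20, 21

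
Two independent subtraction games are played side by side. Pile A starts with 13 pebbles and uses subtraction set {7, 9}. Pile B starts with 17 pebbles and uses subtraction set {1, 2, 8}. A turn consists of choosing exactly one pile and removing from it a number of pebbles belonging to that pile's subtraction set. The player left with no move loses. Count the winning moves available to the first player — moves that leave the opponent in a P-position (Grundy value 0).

1

Pile A, S = {7, 9}:
G(0) = 0
G(1) = mex{} = 0
G(2) = mex{} = 0
G(3) = mex{} = 0
G(4) = mex{} = 0
G(5) = mex{} = 0
G(6) = mex{} = 0
G(7) = mex{0} = 1
G(8) = mex{0} = 1
G(9) = mex{0,0} = 1
G(10) = mex{0,0} = 1
G(11) = mex{0,0} = 1
G(12) = mex{0,0} = 1
G(13) = mex{0,0} = 1
G_A(13) = 1.
Pile B, S = {1, 2, 8}:
n :  0  1  2  3  4  5  6  7  8  9 10 11 12 13 14 15 16 17
G :  0  1  2  0  1  2  0  1  2  0  1  2  0  1  2  0  1  2
G_B(17) = 2.
Combined Grundy value = 1 ⊕ 2 = 3.
A winning move leaves total XOR = 0, i.e. changes one component's Grundy value g to g ⊕ X where X is the current total.
Pile A: need g' = 1⊕3 = 2. Options: 13−7→G=0, 13−9→G=0. Hits: 0.
Pile B: need g' = 2⊕3 = 1. Options: 17−1→G=1, 17−2→G=0, 17−8→G=0. Hits: 1.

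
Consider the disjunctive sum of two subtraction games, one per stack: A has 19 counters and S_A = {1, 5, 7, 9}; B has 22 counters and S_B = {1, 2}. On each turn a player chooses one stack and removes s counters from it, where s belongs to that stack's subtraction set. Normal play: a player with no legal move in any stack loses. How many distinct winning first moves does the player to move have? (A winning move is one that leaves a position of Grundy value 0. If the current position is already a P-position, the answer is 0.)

0

Stack A, S = {1, 5, 7, 9}:
n :  0  1  2  3  4  5  6  7  8  9 10 11 12 13 14 15 16 17 18 19
G :  0  1  0  1  0  1  0  1  0  1  0  1  0  1  0  1  0  1  0  1
G_A(19) = 1.
Stack B, S = {1, 2}:
n :  0  1  2  3  4  5  6  7  8  9 10 11 12 13 14 15 16 17 18 19 20 21 22
G :  0  1  2  0  1  2  0  1  2  0  1  2  0  1  2  0  1  2  0  1  2  0  1
G_B(22) = 1.
Combined Grundy value = 1 ⊕ 1 = 0.
A winning move leaves total XOR = 0, i.e. changes one component's Grundy value g to g ⊕ X where X is the current total.
Stack A: target g' = 1⊕0 = 1, but every legal move changes the Grundy value (mex property), so 0 moves.
Stack B: target g' = 1⊕0 = 1, but every legal move changes the Grundy value (mex property), so 0 moves.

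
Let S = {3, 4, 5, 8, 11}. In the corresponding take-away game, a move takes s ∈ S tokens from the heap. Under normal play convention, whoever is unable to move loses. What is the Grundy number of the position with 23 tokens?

3

n :  0  1  2  3  4  5  6  7  8  9 10 11 12 13 14 15 16 17 18 19 20 21 22 23
G :  0  0  0  1  1  1  2  2  2  3  3  3  4  4  0  0  0  1  1  1  2  2  2  3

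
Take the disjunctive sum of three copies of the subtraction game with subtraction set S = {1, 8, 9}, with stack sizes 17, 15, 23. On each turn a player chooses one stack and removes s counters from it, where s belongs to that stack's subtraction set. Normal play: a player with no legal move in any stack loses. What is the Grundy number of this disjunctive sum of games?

3

All stacks use S = {1, 8, 9}:
G(0) = 0
G(1) = mex{0} = 1
G(2) = mex{1} = 0
G(3) = mex{0} = 1
G(4) = mex{1} = 0
G(5) = mex{0} = 1
G(6) = mex{1} = 0
G(7) = mex{0} = 1
G(8) = mex{1,0} = 2
G(9) = mex{2,1,0} = 3
G(10) = mex{3,0,1} = 2
G(11) = mex{2,1,0} = 3
G(12) = mex{3,0,1} = 2
G(13) = mex{2,1,0} = 3
G(14) = mex{3,0,1} = 2
G(15) = mex{2,1,0} = 3
G(16) = mex{3,2,1} = 0
G(17) = mex{0,3,2} = 1
G(18) = mex{1,2,3} = 0
G(19) = mex{0,3,2} = 1
G(20) = mex{1,2,3} = 0
G(21) = mex{0,3,2} = 1
G(22) = mex{1,2,3} = 0
G(23) = mex{0,3,2} = 1
Stack A: G(17) = 1.
Stack B: G(15) = 3.
Stack C: G(23) = 1.
Combined Grundy value = 1 ⊕ 3 ⊕ 1 = 3.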